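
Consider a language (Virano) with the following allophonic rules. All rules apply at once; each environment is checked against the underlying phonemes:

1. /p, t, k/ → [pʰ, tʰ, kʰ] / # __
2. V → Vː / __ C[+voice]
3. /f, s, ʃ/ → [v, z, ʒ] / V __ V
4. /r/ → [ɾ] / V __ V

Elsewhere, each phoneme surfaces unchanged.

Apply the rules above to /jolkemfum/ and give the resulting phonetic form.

/j/ (word-initial) is unaffected → [j].
/o/ — between /j/ and /l/, before a voiced consonant — surfaces as [oː] (rule 2).
/l/ — not in any rule's target class → [l].
/k/ — between /l/ and /e/; rule 1 does not apply here → [k].
/e/ (between /k/ and /m/): before a voiced consonant, so rule 2 applies → [eː].
/m/ — not in any rule's target class → [m].
/f/ (between /m/ and /u/): rule 3 targets it, but not between two vowels → unchanged [f].
/u/ (between /f/ and /m/): before a voiced consonant, so rule 2 applies → [uː].
/m/ stays [m].

[joːlkeːmfuːm]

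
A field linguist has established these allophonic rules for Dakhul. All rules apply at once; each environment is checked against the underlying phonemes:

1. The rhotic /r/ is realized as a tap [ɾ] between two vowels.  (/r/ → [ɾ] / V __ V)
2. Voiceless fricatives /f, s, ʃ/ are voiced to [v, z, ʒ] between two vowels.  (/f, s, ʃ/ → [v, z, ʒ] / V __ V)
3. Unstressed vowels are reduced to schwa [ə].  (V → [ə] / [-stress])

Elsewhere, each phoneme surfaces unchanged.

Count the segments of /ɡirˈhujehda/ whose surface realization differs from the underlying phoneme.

3

Segments that undergo a rule: /i/ → [ə] (rule 3); /e/ → [ə] (rule 3); /a/ → [ə] (rule 3).
All other segments surface unchanged.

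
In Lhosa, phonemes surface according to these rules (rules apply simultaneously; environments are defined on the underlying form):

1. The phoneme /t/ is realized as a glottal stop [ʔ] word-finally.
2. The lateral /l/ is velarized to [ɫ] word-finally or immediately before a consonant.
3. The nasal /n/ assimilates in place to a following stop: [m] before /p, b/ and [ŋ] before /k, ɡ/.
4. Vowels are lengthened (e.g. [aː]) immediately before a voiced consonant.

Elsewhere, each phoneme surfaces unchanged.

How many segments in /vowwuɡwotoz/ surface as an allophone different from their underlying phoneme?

3

Segments that undergo a rule: /o/ → [oː] (rule 4); /u/ → [uː] (rule 4); /o/ → [oː] (rule 4).
All other segments surface unchanged.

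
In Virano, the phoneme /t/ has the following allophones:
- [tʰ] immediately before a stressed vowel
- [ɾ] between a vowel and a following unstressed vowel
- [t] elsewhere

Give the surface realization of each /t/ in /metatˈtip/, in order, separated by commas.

Occurrence 1 (position 3): between a vowel and an unstressed vowel → [ɾ].
Occurrence 2 (position 5): no conditioning environment matches → elsewhere allophone [t].
Occurrence 3 (position 6): immediately before a stressed vowel → [tʰ].

[ɾ], [t], [tʰ]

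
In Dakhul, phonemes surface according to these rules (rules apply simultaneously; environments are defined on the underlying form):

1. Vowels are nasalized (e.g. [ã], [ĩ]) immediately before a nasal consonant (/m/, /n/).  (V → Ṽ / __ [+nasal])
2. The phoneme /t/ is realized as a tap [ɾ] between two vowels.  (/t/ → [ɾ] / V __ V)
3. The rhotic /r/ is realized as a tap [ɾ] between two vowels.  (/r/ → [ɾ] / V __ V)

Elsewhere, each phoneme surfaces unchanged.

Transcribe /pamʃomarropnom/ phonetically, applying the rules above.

[pãmʃõmarropnõm]

/p/ (word-initial): no rule targets it → [p].
Rule 1 applies to /a/ (between /p/ and /m/: before a nasal consonant) → [ã].
/m/ — not in any rule's target class → [m].
/ʃ/ — not in any rule's target class → [ʃ].
Rule 1 applies to /o/ (between /ʃ/ and /m/: before a nasal consonant) → [õ].
/m/ — not in any rule's target class → [m].
/a/ (between /m/ and /r/): rule 1 targets it, but not before a nasal consonant → unchanged [a].
/r/ (between /a/ and /r/): rule 3 targets it, but not between two vowels → unchanged [r].
/r/ (between /r/ and /o/) is in the target of rule 3 but the environment (between two vowels) is not met → [r].
/o/ (between /r/ and /p/): rule 1 targets it, but not before a nasal consonant → unchanged [o].
/p/ stays [p].
/n/ (between /p/ and /o/) is unaffected → [n].
/o/ meets the environment for rule 1 (before a nasal consonant) → [õ].
/m/ (word-final) is unaffected → [m].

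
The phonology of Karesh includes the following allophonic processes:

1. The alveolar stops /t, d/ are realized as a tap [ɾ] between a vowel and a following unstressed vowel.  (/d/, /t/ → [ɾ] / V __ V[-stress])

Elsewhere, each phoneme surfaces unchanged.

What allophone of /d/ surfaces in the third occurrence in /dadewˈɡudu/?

[ɾ]

/d/ — between /u/ and /u/, between a vowel and a following unstressed vowel — surfaces as [ɾ] (rule 1).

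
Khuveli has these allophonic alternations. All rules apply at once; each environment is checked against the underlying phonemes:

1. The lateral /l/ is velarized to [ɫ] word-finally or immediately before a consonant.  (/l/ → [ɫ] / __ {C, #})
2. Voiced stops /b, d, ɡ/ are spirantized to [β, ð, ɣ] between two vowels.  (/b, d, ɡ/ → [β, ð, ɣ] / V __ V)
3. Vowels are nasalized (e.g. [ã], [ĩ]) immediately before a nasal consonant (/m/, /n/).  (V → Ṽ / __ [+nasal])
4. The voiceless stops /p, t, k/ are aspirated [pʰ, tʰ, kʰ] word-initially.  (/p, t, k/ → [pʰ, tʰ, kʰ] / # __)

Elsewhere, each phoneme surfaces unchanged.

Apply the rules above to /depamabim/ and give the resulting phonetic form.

/d/ (word-initial): rule 2 targets it, but not between two vowels → unchanged [d].
/e/ (between /d/ and /p/) fails the environment for rule 3, so it stays [e].
/p/ (between /e/ and /a/): rule 4 targets it, but not word-initially → unchanged [p].
/a/ meets the environment for rule 3 (before a nasal consonant) → [ã].
/m/ — not in any rule's target class → [m].
/a/ — between /m/ and /b/; rule 3 does not apply here → [a].
Rule 2 applies to /b/ (between /a/ and /i/: between two vowels) → [β].
/i/ (between /b/ and /m/): before a nasal consonant, so rule 3 applies → [ĩ].
/m/ stays [m].

[depãmaβĩm]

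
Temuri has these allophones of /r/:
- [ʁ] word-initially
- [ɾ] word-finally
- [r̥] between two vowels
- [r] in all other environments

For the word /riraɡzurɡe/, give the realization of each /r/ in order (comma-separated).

Occurrence 1 (position 1): word-initially → [ʁ].
Occurrence 2 (position 3): between two vowels → [r̥].
Occurrence 3 (position 8): no conditioning environment matches → elsewhere allophone [r].

[ʁ], [r̥], [r]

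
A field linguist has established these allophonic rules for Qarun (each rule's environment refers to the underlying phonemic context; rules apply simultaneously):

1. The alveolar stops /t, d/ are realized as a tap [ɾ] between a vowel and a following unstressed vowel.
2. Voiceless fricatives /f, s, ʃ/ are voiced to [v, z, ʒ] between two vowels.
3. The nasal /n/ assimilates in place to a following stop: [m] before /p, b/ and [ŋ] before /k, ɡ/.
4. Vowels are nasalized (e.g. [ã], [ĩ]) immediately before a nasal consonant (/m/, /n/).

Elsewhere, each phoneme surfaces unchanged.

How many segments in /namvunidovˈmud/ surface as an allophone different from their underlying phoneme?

3

Segments that undergo a rule: /a/ → [ã] (rule 4); /u/ → [ũ] (rule 4); /d/ → [ɾ] (rule 1).
All other segments surface unchanged.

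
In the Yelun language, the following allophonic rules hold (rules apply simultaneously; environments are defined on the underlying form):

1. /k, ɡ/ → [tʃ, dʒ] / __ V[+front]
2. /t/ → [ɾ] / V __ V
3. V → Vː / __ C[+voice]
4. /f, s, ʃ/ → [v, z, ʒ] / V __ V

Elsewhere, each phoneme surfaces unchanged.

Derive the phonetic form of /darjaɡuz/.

/d/ (word-initial): no rule targets it → [d].
/a/ — between /d/ and /r/, before a voiced consonant — surfaces as [aː] (rule 3).
/r/ stays [r].
/j/ stays [j].
Rule 3 applies to /a/ (between /j/ and /ɡ/: before a voiced consonant) → [aː].
/ɡ/ (between /a/ and /u/) fails the environment for rule 1, so it stays [ɡ].
/u/ meets the environment for rule 3 (before a voiced consonant) → [uː].
/z/ stays [z].

[daːrjaːɡuːz]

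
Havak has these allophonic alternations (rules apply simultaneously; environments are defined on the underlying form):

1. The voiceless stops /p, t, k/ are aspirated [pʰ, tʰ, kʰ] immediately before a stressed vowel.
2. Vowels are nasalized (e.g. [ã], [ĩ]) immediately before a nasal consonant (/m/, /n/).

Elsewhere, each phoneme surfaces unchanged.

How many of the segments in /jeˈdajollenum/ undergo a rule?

2

Segments that undergo a rule: /e/ → [ẽ] (rule 2); /u/ → [ũ] (rule 2).
All other segments surface unchanged.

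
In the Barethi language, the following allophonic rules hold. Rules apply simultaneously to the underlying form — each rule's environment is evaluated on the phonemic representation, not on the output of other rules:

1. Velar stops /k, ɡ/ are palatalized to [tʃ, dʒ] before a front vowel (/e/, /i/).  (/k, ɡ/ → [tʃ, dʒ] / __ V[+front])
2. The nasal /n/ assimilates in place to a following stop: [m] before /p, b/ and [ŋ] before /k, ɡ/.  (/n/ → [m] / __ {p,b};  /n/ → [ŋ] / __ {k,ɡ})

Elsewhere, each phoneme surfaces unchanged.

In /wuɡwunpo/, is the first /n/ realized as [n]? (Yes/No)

/n/ meets the environment for rule 2 (before a labial or velar stop) → [m].
The actual realization is [m], not [n].

No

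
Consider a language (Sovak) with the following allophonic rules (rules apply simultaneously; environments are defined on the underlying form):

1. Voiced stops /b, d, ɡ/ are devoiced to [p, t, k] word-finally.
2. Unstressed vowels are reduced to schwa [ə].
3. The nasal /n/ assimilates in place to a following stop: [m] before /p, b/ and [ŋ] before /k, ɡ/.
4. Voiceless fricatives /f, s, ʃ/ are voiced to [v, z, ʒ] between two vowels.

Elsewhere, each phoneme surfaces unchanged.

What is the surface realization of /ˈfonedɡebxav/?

/f/ (word-initial) fails the environment for rule 4, so it stays [f].
/o/ (between /f/ and /n/) fails the environment for rule 2, so it stays [o].
/n/ (between /o/ and /e/) fails the environment for rule 3, so it stays [n].
/e/ — between /n/ and /d/, in an unstressed syllable — surfaces as [ə] (rule 2).
/d/ (between /e/ and /ɡ/) is in the target of rule 1 but the environment (word-finally) is not met → [d].
/ɡ/ (between /d/ and /e/) is in the target of rule 1 but the environment (word-finally) is not met → [ɡ].
/e/ (between /ɡ/ and /b/) occurs in an unstressed syllable → [ə] by rule 2.
/b/ (between /e/ and /x/): rule 1 targets it, but not word-finally → unchanged [b].
/x/ (between /b/ and /a/): no rule targets it → [x].
/a/ — between /x/ and /v/, in an unstressed syllable — surfaces as [ə] (rule 2).
/v/ stays [v].

[ˈfonədɡəbxəv]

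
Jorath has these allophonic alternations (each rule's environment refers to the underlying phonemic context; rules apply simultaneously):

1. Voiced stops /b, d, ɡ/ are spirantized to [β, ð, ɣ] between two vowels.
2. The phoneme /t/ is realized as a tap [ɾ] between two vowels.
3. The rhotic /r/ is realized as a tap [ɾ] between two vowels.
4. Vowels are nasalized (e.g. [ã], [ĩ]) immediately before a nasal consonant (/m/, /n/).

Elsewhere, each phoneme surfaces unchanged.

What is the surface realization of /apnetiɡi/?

[apneɾiɣi]

/a/ (word-initial) is in the target of rule 4 but the environment (before a nasal consonant) is not met → [a].
/p/ (between /a/ and /n/): no rule targets it → [p].
/n/ stays [n].
/e/ — between /n/ and /t/; rule 4 does not apply here → [e].
/t/ — between /e/ and /i/, between two vowels — surfaces as [ɾ] (rule 2).
/i/ (between /t/ and /ɡ/) is in the target of rule 4 but the environment (before a nasal consonant) is not met → [i].
Rule 1 applies to /ɡ/ (between /i/ and /i/: between two vowels) → [ɣ].
/i/ — word-final; rule 4 does not apply here → [i].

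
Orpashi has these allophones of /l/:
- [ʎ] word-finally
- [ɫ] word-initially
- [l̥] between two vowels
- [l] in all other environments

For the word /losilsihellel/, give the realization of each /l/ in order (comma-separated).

Occurrence 1 (position 1): word-initially → [ɫ].
Occurrence 2 (position 5): no conditioning environment matches → elsewhere allophone [l].
Occurrence 3 (position 10): no conditioning environment matches → elsewhere allophone [l].
Occurrence 4 (position 11): no conditioning environment matches → elsewhere allophone [l].
Occurrence 5 (position 13): word-finally → [ʎ].

[ɫ], [l], [l], [l], [ʎ]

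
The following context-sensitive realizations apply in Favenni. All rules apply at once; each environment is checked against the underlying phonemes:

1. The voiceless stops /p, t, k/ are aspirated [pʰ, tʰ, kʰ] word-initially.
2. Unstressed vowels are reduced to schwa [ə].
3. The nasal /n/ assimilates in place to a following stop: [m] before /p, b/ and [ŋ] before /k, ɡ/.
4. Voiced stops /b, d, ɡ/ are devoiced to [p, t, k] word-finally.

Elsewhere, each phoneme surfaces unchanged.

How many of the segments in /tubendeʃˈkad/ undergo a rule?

5

Segments that undergo a rule: /t/ → [tʰ] (rule 1); /u/ → [ə] (rule 2); /e/ → [ə] (rule 2); /e/ → [ə] (rule 2); /d/ → [t] (rule 4).
All other segments surface unchanged.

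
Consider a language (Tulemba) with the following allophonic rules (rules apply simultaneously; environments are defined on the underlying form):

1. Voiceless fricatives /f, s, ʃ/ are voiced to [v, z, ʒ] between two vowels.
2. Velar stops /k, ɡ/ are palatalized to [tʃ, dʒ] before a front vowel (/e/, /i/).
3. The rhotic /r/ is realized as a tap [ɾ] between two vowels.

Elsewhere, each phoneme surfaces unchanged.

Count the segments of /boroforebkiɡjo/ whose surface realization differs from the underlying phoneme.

Segments that undergo a rule: /r/ → [ɾ] (rule 3); /f/ → [v] (rule 1); /r/ → [ɾ] (rule 3); /k/ → [tʃ] (rule 2).
All other segments surface unchanged.

4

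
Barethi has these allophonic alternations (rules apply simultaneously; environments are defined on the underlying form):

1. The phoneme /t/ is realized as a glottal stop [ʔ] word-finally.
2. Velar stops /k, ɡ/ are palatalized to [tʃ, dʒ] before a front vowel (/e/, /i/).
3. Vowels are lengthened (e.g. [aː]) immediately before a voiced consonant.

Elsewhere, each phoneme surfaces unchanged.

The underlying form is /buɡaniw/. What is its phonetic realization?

[buːɡaːniːw]

/b/ (word-initial) is unaffected → [b].
Rule 3 applies to /u/ (between /b/ and /ɡ/: before a voiced consonant) → [uː].
/ɡ/ (between /u/ and /a/) fails the environment for rule 2, so it stays [ɡ].
/a/ meets the environment for rule 3 (before a voiced consonant) → [aː].
/n/ stays [n].
/i/ meets the environment for rule 3 (before a voiced consonant) → [iː].
/w/ — not in any rule's target class → [w].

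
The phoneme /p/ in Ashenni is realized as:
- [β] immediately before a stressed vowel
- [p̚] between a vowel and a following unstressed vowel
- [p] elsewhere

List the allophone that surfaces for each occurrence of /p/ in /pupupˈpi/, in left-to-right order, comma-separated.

Occurrence 1 (position 1): no conditioning environment matches → elsewhere allophone [p].
Occurrence 2 (position 3): between a vowel and a following unstressed vowel → [p̚].
Occurrence 3 (position 5): no conditioning environment matches → elsewhere allophone [p].
Occurrence 4 (position 6): immediately before a stressed vowel → [β].

[p], [p̚], [p], [β]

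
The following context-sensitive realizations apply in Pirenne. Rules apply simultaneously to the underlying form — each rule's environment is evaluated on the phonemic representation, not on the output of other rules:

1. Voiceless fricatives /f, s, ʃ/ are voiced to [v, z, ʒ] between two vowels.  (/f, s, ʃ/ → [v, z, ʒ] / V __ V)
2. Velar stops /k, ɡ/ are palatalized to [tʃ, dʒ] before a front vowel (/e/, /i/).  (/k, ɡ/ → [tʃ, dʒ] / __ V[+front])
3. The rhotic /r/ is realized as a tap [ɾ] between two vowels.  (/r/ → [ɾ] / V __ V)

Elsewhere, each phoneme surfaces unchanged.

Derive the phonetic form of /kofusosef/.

[kovuzozef]

/k/ (word-initial) is in the target of rule 2 but the environment (before a front vowel) is not met → [k].
/f/ (between /o/ and /u/) occurs between two vowels → [v] by rule 1.
/s/ (between /u/ and /o/): between two vowels, so rule 1 applies → [z].
/s/ meets the environment for rule 1 (between two vowels) → [z].
/f/ (word-final): rule 1 targets it, but not between two vowels → unchanged [f].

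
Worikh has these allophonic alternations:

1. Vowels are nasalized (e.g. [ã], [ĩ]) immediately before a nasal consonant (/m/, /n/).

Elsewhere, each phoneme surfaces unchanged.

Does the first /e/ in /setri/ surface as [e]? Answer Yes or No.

/e/ — between /s/ and /t/; rule 1 does not apply here → [e].
The actual realization is [e], which matches [e].

Yes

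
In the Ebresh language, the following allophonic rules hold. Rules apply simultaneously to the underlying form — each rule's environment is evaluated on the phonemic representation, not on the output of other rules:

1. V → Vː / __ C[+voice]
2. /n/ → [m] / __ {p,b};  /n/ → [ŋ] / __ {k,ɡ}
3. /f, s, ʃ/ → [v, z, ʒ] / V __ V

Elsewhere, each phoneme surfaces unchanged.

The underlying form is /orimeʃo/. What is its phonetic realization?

[oːriːmeʒo]

Rule 1 applies to /o/ (word-initial: before a voiced consonant) → [oː].
/i/ meets the environment for rule 1 (before a voiced consonant) → [iː].
/e/ (between /m/ and /ʃ/) fails the environment for rule 1, so it stays [e].
Rule 3 applies to /ʃ/ (between /e/ and /o/: between two vowels) → [ʒ].
/o/ (word-final) is in the target of rule 1 but the environment (before a voiced consonant) is not met → [o].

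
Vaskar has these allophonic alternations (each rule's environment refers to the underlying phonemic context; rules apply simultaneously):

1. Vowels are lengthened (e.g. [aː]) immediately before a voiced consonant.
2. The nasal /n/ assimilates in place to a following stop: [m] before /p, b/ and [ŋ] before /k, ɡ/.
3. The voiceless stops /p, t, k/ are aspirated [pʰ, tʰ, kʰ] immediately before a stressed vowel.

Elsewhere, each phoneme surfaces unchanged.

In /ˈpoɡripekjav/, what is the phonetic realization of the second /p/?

/p/ (between /i/ and /e/): rule 3 targets it, but not immediately before a stressed vowel → unchanged [p].

[p]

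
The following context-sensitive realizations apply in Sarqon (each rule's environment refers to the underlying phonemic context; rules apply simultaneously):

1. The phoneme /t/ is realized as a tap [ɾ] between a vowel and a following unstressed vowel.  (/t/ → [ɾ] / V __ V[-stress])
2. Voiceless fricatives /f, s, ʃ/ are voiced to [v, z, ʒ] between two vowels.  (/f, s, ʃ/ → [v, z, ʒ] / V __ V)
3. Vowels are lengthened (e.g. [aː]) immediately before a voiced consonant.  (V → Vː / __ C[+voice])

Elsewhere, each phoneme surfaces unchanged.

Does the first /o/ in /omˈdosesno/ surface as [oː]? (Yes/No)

Yes

/o/ (word-initial) occurs before a voiced consonant → [oː] by rule 3.
The actual realization is [oː], which matches [oː].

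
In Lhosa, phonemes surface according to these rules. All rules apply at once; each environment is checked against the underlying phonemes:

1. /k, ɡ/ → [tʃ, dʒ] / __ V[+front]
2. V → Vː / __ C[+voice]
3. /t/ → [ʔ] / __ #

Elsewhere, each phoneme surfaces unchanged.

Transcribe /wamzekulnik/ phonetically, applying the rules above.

Rule 2 applies to /a/ (between /w/ and /m/: before a voiced consonant) → [aː].
/e/ (between /z/ and /k/): rule 2 targets it, but not before a voiced consonant → unchanged [e].
/k/ — between /e/ and /u/; rule 1 does not apply here → [k].
/u/ (between /k/ and /l/): before a voiced consonant, so rule 2 applies → [uː].
/i/ — between /n/ and /k/; rule 2 does not apply here → [i].
/k/ (word-final): rule 1 targets it, but not before a front vowel → unchanged [k].

[waːmzekuːlnik]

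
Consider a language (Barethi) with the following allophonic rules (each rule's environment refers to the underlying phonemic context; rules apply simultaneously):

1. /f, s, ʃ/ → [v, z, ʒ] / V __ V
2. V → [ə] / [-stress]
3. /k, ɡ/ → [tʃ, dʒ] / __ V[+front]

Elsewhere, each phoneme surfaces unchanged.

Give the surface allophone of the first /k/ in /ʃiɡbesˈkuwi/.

/k/ — between /s/ and /u/; rule 3 does not apply here → [k].

[k]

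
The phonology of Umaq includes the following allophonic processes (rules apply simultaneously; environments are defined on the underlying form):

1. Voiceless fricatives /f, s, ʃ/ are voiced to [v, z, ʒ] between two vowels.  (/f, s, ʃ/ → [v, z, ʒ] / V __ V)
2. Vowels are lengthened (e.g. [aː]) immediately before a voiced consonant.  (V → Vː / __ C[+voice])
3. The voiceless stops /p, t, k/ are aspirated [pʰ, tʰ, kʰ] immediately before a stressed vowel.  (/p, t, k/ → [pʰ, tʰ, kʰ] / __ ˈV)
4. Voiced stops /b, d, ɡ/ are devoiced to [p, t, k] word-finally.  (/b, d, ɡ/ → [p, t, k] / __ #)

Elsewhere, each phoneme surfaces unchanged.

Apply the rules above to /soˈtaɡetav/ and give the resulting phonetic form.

/s/ (word-initial) fails the environment for rule 1, so it stays [s].
/o/ (between /s/ and /t/) is in the target of rule 2 but the environment (before a voiced consonant) is not met → [o].
/t/ (between /o/ and /a/) occurs immediately before a stressed vowel → [tʰ] by rule 3.
Rule 2 applies to /a/ (between /t/ and /ɡ/: before a voiced consonant) → [aː].
/ɡ/ (between /a/ and /e/) is in the target of rule 4 but the environment (word-finally) is not met → [ɡ].
/e/ (between /ɡ/ and /t/) fails the environment for rule 2, so it stays [e].
/t/ (between /e/ and /a/) fails the environment for rule 3, so it stays [t].
/a/ (between /t/ and /v/) occurs before a voiced consonant → [aː] by rule 2.

[soˈtʰaːɡetaːv]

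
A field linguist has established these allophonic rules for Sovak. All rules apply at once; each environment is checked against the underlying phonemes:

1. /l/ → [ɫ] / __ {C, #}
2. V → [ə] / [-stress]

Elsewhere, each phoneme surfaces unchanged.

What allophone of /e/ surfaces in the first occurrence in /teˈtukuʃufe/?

[ə]

/e/ — between /t/ and /t/, in an unstressed syllable — surfaces as [ə] (rule 2).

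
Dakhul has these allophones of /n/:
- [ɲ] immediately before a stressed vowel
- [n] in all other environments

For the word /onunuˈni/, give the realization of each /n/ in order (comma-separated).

Occurrence 1 (position 2): no conditioning environment matches → elsewhere allophone [n].
Occurrence 2 (position 4): no conditioning environment matches → elsewhere allophone [n].
Occurrence 3 (position 6): immediately before a stressed vowel → [ɲ].

[n], [n], [ɲ]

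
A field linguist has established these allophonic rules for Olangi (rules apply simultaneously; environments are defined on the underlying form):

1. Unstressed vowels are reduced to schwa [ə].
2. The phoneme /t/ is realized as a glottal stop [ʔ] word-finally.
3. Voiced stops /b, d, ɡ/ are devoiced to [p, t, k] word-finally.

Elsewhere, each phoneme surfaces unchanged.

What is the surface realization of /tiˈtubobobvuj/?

[təˈtubəbəbvəj]

/t/ — word-initial; rule 2 does not apply here → [t].
/i/ — between /t/ and /t/, in an unstressed syllable — surfaces as [ə] (rule 1).
/t/ (between /i/ and /u/) is in the target of rule 2 but the environment (word-finally) is not met → [t].
/u/ (between /t/ and /b/) is in the target of rule 1 but the environment (in an unstressed syllable) is not met → [u].
/b/ (between /u/ and /o/) is in the target of rule 3 but the environment (word-finally) is not met → [b].
/o/ meets the environment for rule 1 (in an unstressed syllable) → [ə].
/b/ — between /o/ and /o/; rule 3 does not apply here → [b].
/o/ (between /b/ and /b/) occurs in an unstressed syllable → [ə] by rule 1.
/b/ (between /o/ and /v/) fails the environment for rule 3, so it stays [b].
/v/ stays [v].
/u/ — between /v/ and /j/, in an unstressed syllable — surfaces as [ə] (rule 1).
/j/ (word-final) is unaffected → [j].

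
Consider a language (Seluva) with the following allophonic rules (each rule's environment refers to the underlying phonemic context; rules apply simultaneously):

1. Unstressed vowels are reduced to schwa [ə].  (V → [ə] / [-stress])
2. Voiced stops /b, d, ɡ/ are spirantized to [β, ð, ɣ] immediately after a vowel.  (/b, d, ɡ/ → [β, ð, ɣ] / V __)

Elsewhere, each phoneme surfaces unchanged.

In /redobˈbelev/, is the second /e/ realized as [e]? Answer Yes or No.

/e/ (between /b/ and /l/) fails the environment for rule 1, so it stays [e].
The actual realization is [e], which matches [e].

Yes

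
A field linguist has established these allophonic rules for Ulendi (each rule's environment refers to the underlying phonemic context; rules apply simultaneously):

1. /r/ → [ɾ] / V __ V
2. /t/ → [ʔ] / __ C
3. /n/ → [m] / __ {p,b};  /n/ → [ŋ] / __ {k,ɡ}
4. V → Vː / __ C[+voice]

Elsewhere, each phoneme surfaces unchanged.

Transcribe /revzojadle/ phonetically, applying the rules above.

[reːvzoːjaːdle]

/r/ (word-initial) fails the environment for rule 1, so it stays [r].
/e/ — between /r/ and /v/, before a voiced consonant — surfaces as [eː] (rule 4).
/v/ stays [v].
/z/ stays [z].
/o/ meets the environment for rule 4 (before a voiced consonant) → [oː].
/j/ (between /o/ and /a/): no rule targets it → [j].
/a/ (between /j/ and /d/) occurs before a voiced consonant → [aː] by rule 4.
/d/ (between /a/ and /l/): no rule targets it → [d].
/l/ (between /d/ and /e/): no rule targets it → [l].
/e/ (word-final) is in the target of rule 4 but the environment (before a voiced consonant) is not met → [e].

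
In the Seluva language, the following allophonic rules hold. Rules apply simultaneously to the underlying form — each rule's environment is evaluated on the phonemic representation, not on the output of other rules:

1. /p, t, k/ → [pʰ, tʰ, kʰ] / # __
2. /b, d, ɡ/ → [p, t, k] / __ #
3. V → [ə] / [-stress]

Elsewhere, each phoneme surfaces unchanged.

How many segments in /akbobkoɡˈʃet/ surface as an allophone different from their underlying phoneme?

Segments that undergo a rule: /a/ → [ə] (rule 3); /o/ → [ə] (rule 3); /o/ → [ə] (rule 3).
All other segments surface unchanged.

3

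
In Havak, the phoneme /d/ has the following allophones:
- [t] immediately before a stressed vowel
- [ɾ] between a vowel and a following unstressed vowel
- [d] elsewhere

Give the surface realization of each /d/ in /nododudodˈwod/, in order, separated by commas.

[ɾ], [ɾ], [ɾ], [d], [d]

Occurrence 1 (position 3): between a vowel and a following unstressed vowel → [ɾ].
Occurrence 2 (position 5): between a vowel and a following unstressed vowel → [ɾ].
Occurrence 3 (position 7): between a vowel and a following unstressed vowel → [ɾ].
Occurrence 4 (position 9): no conditioning environment matches → elsewhere allophone [d].
Occurrence 5 (position 12): no conditioning environment matches → elsewhere allophone [d].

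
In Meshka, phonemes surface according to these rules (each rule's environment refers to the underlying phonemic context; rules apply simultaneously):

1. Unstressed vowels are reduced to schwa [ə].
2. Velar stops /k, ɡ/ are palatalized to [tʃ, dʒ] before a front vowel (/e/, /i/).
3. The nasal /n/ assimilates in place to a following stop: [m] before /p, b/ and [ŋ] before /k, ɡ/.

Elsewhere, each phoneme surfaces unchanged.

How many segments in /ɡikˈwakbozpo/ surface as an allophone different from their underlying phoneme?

Segments that undergo a rule: /ɡ/ → [dʒ] (rule 2); /i/ → [ə] (rule 1); /o/ → [ə] (rule 1); /o/ → [ə] (rule 1).
All other segments surface unchanged.

4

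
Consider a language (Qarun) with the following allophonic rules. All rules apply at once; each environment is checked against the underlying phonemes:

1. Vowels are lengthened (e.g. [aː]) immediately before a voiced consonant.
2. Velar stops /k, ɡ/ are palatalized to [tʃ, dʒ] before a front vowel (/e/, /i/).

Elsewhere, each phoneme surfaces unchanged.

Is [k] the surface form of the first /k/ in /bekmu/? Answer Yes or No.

Yes

/k/ — between /e/ and /m/; rule 2 does not apply here → [k].
The actual realization is [k], which matches [k].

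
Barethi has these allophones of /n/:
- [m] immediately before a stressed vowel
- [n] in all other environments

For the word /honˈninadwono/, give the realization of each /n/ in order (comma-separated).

[n], [m], [n], [n]

Occurrence 1 (position 3): no conditioning environment matches → elsewhere allophone [n].
Occurrence 2 (position 4): immediately before a stressed vowel → [m].
Occurrence 3 (position 6): no conditioning environment matches → elsewhere allophone [n].
Occurrence 4 (position 11): no conditioning environment matches → elsewhere allophone [n].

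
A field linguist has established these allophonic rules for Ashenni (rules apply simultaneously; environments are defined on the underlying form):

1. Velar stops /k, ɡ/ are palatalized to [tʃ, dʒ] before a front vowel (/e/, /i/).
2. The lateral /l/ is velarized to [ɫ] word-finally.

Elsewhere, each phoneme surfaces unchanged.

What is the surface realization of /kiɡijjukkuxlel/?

/k/ (word-initial): before a front vowel, so rule 1 applies → [tʃ].
/i/ (between /k/ and /ɡ/): no rule targets it → [i].
/ɡ/ (between /i/ and /i/) occurs before a front vowel → [dʒ] by rule 1.
/i/ (between /ɡ/ and /j/): no rule targets it → [i].
/j/ (between /i/ and /j/) is unaffected → [j].
/j/ (between /j/ and /u/) is unaffected → [j].
/u/ (between /j/ and /k/) is unaffected → [u].
/k/ (between /u/ and /k/): rule 1 targets it, but not before a front vowel → unchanged [k].
/k/ (between /k/ and /u/) fails the environment for rule 1, so it stays [k].
/u/ stays [u].
/x/ (between /u/ and /l/) is unaffected → [x].
/l/ — between /x/ and /e/; rule 2 does not apply here → [l].
/e/ stays [e].
/l/ — word-final, word-finally — surfaces as [ɫ] (rule 2).

[tʃidʒijjukkuxleɫ]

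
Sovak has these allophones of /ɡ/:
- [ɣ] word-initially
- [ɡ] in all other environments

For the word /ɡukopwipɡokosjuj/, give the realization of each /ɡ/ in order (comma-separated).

[ɣ], [ɡ]

Occurrence 1 (position 1): word-initially → [ɣ].
Occurrence 2 (position 9): no conditioning environment matches → elsewhere allophone [ɡ].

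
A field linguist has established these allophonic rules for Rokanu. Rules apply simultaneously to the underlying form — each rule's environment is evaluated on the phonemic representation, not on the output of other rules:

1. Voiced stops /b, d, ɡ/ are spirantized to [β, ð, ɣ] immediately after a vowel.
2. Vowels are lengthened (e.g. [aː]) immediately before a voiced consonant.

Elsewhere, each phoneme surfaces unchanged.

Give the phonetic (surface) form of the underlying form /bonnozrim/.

/b/ (word-initial) is in the target of rule 1 but the environment (immediately after a vowel) is not met → [b].
/o/ meets the environment for rule 2 (before a voiced consonant) → [oː].
/n/ — not in any rule's target class → [n].
/n/ (between /n/ and /o/): no rule targets it → [n].
/o/ (between /n/ and /z/): before a voiced consonant, so rule 2 applies → [oː].
/z/ — not in any rule's target class → [z].
/r/ — not in any rule's target class → [r].
/i/ meets the environment for rule 2 (before a voiced consonant) → [iː].
/m/ (word-final): no rule targets it → [m].

[boːnnoːzriːm]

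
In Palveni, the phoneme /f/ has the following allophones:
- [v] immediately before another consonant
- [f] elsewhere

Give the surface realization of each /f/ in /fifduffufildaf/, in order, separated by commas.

Occurrence 1 (position 1): no conditioning environment matches → elsewhere allophone [f].
Occurrence 2 (position 3): immediately before another consonant → [v].
Occurrence 3 (position 6): immediately before another consonant → [v].
Occurrence 4 (position 7): no conditioning environment matches → elsewhere allophone [f].
Occurrence 5 (position 9): no conditioning environment matches → elsewhere allophone [f].
Occurrence 6 (position 14): no conditioning environment matches → elsewhere allophone [f].

[f], [v], [v], [f], [f], [f]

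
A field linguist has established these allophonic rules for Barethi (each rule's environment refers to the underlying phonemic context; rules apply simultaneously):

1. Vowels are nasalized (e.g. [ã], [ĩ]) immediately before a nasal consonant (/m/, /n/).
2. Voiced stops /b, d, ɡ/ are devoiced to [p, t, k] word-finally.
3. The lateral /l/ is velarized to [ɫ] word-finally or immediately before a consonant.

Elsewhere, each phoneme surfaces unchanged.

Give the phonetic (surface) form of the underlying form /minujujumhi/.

/m/ stays [m].
/i/ meets the environment for rule 1 (before a nasal consonant) → [ĩ].
/n/ (between /i/ and /u/): no rule targets it → [n].
/u/ (between /n/ and /j/) fails the environment for rule 1, so it stays [u].
/j/ — not in any rule's target class → [j].
/u/ — between /j/ and /j/; rule 1 does not apply here → [u].
/j/ (between /u/ and /u/) is unaffected → [j].
/u/ (between /j/ and /m/) occurs before a nasal consonant → [ũ] by rule 1.
/m/ stays [m].
/h/ stays [h].
/i/ (word-final) fails the environment for rule 1, so it stays [i].

[mĩnujujũmhi]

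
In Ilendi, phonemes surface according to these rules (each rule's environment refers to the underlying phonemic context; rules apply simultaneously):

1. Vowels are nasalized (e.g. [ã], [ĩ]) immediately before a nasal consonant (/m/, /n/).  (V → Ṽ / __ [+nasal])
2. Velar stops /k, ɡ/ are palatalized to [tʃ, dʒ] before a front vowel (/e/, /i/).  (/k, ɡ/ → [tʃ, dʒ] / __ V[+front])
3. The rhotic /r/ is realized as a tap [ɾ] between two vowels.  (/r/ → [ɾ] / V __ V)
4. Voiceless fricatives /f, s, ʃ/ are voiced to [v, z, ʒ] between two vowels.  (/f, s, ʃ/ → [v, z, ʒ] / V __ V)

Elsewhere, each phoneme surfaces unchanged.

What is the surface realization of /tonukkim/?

/t/ — not in any rule's target class → [t].
/o/ (between /t/ and /n/): before a nasal consonant, so rule 1 applies → [õ].
/n/ stays [n].
/u/ (between /n/ and /k/) fails the environment for rule 1, so it stays [u].
/k/ — between /u/ and /k/; rule 2 does not apply here → [k].
/k/ meets the environment for rule 2 (before a front vowel) → [tʃ].
Rule 1 applies to /i/ (between /k/ and /m/: before a nasal consonant) → [ĩ].
/m/ (word-final): no rule targets it → [m].

[tõnuktʃĩm]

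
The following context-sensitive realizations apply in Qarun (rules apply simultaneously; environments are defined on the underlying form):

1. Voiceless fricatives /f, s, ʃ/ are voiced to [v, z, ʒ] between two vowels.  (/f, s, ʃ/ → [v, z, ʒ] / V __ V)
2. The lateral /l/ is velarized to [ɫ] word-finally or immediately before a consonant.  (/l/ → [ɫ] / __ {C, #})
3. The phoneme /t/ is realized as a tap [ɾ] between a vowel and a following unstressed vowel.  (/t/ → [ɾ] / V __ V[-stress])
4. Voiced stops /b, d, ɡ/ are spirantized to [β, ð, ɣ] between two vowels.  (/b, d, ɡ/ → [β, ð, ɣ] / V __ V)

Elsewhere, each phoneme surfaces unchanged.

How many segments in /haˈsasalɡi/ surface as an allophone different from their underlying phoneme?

Segments that undergo a rule: /s/ → [z] (rule 1); /s/ → [z] (rule 1); /l/ → [ɫ] (rule 2).
All other segments surface unchanged.

3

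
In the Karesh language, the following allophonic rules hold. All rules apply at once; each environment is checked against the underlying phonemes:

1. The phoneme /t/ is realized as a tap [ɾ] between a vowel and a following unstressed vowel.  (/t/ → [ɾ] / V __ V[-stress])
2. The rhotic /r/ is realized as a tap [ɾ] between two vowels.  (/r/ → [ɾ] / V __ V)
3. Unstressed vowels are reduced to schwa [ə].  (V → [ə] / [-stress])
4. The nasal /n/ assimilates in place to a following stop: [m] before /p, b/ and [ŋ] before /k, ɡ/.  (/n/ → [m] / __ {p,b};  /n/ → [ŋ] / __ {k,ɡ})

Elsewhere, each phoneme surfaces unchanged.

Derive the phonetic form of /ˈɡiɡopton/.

/ɡ/ — not in any rule's target class → [ɡ].
/i/ (between /ɡ/ and /ɡ/) is in the target of rule 3 but the environment (in an unstressed syllable) is not met → [i].
/ɡ/ — not in any rule's target class → [ɡ].
Rule 3 applies to /o/ (between /ɡ/ and /p/: in an unstressed syllable) → [ə].
/p/ — not in any rule's target class → [p].
/t/ — between /p/ and /o/; rule 1 does not apply here → [t].
Rule 3 applies to /o/ (between /t/ and /n/: in an unstressed syllable) → [ə].
/n/ (word-final): rule 4 targets it, but not before a labial or velar stop → unchanged [n].

[ˈɡiɡəptən]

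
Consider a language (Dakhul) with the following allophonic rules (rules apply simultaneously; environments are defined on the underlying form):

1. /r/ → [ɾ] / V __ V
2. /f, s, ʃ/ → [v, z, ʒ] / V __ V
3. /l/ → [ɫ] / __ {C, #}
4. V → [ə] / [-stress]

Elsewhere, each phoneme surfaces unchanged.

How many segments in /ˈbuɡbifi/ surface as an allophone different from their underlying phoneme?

3

Segments that undergo a rule: /i/ → [ə] (rule 4); /f/ → [v] (rule 2); /i/ → [ə] (rule 4).
All other segments surface unchanged.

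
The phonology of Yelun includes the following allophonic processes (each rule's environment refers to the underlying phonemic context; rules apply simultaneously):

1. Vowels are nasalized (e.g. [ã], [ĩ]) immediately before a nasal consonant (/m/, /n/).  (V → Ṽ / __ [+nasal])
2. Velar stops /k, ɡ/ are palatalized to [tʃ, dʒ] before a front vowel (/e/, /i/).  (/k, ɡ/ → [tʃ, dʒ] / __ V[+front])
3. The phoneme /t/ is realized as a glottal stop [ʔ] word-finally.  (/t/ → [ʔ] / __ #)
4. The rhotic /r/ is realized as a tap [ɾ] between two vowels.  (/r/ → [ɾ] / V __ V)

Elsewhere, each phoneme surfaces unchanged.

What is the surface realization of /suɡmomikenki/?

[suɡmõmitʃẽntʃi]

/s/ — not in any rule's target class → [s].
/u/ (between /s/ and /ɡ/) is in the target of rule 1 but the environment (before a nasal consonant) is not met → [u].
/ɡ/ (between /u/ and /m/) fails the environment for rule 2, so it stays [ɡ].
/m/ stays [m].
/o/ — between /m/ and /m/, before a nasal consonant — surfaces as [õ] (rule 1).
/m/ (between /o/ and /i/) is unaffected → [m].
/i/ — between /m/ and /k/; rule 1 does not apply here → [i].
/k/ (between /i/ and /e/) occurs before a front vowel → [tʃ] by rule 2.
/e/ meets the environment for rule 1 (before a nasal consonant) → [ẽ].
/n/ (between /e/ and /k/): no rule targets it → [n].
/k/ — between /n/ and /i/, before a front vowel — surfaces as [tʃ] (rule 2).
/i/ — word-final; rule 1 does not apply here → [i].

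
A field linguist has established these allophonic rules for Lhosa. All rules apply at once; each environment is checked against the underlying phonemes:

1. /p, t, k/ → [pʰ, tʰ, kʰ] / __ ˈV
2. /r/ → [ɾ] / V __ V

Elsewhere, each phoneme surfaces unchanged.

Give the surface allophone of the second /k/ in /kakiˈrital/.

[k]

/k/ (between /a/ and /i/): rule 1 targets it, but not immediately before a stressed vowel → unchanged [k].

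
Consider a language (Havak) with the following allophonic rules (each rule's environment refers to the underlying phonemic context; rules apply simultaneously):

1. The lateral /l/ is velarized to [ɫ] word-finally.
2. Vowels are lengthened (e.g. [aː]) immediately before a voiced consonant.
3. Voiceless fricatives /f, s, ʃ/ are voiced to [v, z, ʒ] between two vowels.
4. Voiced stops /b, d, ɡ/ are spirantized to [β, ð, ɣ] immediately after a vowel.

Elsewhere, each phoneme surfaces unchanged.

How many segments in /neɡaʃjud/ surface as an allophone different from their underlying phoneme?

Segments that undergo a rule: /e/ → [eː] (rule 2); /ɡ/ → [ɣ] (rule 4); /u/ → [uː] (rule 2); /d/ → [ð] (rule 4).
All other segments surface unchanged.

4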